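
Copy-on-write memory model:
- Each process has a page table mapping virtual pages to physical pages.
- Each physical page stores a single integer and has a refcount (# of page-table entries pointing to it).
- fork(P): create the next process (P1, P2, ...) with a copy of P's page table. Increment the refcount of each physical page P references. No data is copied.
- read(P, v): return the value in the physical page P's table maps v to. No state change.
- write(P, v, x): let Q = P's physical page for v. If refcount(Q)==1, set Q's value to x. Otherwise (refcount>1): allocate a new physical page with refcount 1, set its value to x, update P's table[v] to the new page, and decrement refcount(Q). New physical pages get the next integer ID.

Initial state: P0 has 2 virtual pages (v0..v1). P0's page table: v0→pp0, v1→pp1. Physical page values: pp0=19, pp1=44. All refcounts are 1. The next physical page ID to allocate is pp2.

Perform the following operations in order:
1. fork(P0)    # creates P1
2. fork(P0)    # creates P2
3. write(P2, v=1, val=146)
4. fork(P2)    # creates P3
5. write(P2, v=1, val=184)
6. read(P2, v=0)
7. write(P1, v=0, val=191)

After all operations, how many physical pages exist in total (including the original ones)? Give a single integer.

Op 1: fork(P0) -> P1. 2 ppages; refcounts: pp0:2 pp1:2
Op 2: fork(P0) -> P2. 2 ppages; refcounts: pp0:3 pp1:3
Op 3: write(P2, v1, 146). refcount(pp1)=3>1 -> COPY to pp2. 3 ppages; refcounts: pp0:3 pp1:2 pp2:1
Op 4: fork(P2) -> P3. 3 ppages; refcounts: pp0:4 pp1:2 pp2:2
Op 5: write(P2, v1, 184). refcount(pp2)=2>1 -> COPY to pp3. 4 ppages; refcounts: pp0:4 pp1:2 pp2:1 pp3:1
Op 6: read(P2, v0) -> 19. No state change.
Op 7: write(P1, v0, 191). refcount(pp0)=4>1 -> COPY to pp4. 5 ppages; refcounts: pp0:3 pp1:2 pp2:1 pp3:1 pp4:1

Answer: 5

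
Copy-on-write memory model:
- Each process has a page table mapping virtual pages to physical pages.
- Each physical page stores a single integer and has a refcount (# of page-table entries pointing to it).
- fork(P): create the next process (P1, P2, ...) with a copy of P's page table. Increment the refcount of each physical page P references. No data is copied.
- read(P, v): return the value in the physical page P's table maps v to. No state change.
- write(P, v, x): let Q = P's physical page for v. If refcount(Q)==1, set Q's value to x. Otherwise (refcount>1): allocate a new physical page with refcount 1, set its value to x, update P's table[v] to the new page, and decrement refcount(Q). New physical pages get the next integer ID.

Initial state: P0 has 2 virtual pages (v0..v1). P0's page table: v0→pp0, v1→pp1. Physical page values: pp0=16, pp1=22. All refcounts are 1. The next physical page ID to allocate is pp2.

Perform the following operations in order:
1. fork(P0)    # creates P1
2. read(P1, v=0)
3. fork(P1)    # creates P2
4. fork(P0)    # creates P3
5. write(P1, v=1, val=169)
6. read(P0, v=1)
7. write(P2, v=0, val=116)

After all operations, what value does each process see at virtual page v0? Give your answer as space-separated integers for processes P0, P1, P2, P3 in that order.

Op 1: fork(P0) -> P1. 2 ppages; refcounts: pp0:2 pp1:2
Op 2: read(P1, v0) -> 16. No state change.
Op 3: fork(P1) -> P2. 2 ppages; refcounts: pp0:3 pp1:3
Op 4: fork(P0) -> P3. 2 ppages; refcounts: pp0:4 pp1:4
Op 5: write(P1, v1, 169). refcount(pp1)=4>1 -> COPY to pp2. 3 ppages; refcounts: pp0:4 pp1:3 pp2:1
Op 6: read(P0, v1) -> 22. No state change.
Op 7: write(P2, v0, 116). refcount(pp0)=4>1 -> COPY to pp3. 4 ppages; refcounts: pp0:3 pp1:3 pp2:1 pp3:1
P0: v0 -> pp0 = 16
P1: v0 -> pp0 = 16
P2: v0 -> pp3 = 116
P3: v0 -> pp0 = 16

Answer: 16 16 116 16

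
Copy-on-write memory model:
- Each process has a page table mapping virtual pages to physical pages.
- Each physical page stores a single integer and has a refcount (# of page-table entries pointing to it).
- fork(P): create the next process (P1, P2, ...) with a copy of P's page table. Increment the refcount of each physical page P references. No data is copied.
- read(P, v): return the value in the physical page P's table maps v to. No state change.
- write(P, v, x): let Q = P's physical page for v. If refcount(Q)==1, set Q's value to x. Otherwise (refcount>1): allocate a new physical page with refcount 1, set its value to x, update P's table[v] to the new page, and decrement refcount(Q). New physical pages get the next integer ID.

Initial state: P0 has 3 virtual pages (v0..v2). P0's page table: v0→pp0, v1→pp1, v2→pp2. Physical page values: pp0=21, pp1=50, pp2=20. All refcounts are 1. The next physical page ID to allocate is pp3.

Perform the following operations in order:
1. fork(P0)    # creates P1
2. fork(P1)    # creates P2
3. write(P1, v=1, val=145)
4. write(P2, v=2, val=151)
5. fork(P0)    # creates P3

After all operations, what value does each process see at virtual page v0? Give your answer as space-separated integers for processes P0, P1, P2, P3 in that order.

Op 1: fork(P0) -> P1. 3 ppages; refcounts: pp0:2 pp1:2 pp2:2
Op 2: fork(P1) -> P2. 3 ppages; refcounts: pp0:3 pp1:3 pp2:3
Op 3: write(P1, v1, 145). refcount(pp1)=3>1 -> COPY to pp3. 4 ppages; refcounts: pp0:3 pp1:2 pp2:3 pp3:1
Op 4: write(P2, v2, 151). refcount(pp2)=3>1 -> COPY to pp4. 5 ppages; refcounts: pp0:3 pp1:2 pp2:2 pp3:1 pp4:1
Op 5: fork(P0) -> P3. 5 ppages; refcounts: pp0:4 pp1:3 pp2:3 pp3:1 pp4:1
P0: v0 -> pp0 = 21
P1: v0 -> pp0 = 21
P2: v0 -> pp0 = 21
P3: v0 -> pp0 = 21

Answer: 21 21 21 21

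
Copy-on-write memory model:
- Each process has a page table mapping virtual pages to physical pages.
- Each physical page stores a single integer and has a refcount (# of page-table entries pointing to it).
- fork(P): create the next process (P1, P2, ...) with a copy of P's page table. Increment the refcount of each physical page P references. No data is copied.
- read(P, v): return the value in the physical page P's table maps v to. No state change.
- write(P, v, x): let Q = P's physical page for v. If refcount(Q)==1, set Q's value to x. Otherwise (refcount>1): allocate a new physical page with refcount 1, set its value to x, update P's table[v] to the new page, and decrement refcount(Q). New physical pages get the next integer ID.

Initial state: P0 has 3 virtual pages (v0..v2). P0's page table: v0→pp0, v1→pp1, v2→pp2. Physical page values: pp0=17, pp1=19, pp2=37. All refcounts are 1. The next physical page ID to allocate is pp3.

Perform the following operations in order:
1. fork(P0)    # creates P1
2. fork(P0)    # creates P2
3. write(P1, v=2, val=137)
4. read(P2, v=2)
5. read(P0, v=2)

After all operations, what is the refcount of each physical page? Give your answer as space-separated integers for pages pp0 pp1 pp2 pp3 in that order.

Answer: 3 3 2 1

Derivation:
Op 1: fork(P0) -> P1. 3 ppages; refcounts: pp0:2 pp1:2 pp2:2
Op 2: fork(P0) -> P2. 3 ppages; refcounts: pp0:3 pp1:3 pp2:3
Op 3: write(P1, v2, 137). refcount(pp2)=3>1 -> COPY to pp3. 4 ppages; refcounts: pp0:3 pp1:3 pp2:2 pp3:1
Op 4: read(P2, v2) -> 37. No state change.
Op 5: read(P0, v2) -> 37. No state change.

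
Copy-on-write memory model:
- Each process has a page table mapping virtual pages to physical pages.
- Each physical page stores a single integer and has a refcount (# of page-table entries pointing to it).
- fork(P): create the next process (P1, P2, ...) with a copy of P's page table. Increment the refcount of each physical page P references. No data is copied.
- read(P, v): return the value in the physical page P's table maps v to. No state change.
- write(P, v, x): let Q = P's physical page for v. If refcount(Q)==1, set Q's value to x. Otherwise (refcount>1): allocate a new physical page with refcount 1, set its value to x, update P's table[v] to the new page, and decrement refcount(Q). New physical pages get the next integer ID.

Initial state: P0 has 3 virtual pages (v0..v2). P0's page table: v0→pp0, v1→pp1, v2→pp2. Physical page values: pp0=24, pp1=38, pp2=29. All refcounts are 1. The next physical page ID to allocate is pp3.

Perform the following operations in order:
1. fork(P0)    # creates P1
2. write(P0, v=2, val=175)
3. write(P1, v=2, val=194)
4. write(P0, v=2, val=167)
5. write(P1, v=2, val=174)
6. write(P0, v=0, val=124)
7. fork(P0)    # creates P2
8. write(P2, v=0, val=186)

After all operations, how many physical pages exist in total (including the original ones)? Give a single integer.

Op 1: fork(P0) -> P1. 3 ppages; refcounts: pp0:2 pp1:2 pp2:2
Op 2: write(P0, v2, 175). refcount(pp2)=2>1 -> COPY to pp3. 4 ppages; refcounts: pp0:2 pp1:2 pp2:1 pp3:1
Op 3: write(P1, v2, 194). refcount(pp2)=1 -> write in place. 4 ppages; refcounts: pp0:2 pp1:2 pp2:1 pp3:1
Op 4: write(P0, v2, 167). refcount(pp3)=1 -> write in place. 4 ppages; refcounts: pp0:2 pp1:2 pp2:1 pp3:1
Op 5: write(P1, v2, 174). refcount(pp2)=1 -> write in place. 4 ppages; refcounts: pp0:2 pp1:2 pp2:1 pp3:1
Op 6: write(P0, v0, 124). refcount(pp0)=2>1 -> COPY to pp4. 5 ppages; refcounts: pp0:1 pp1:2 pp2:1 pp3:1 pp4:1
Op 7: fork(P0) -> P2. 5 ppages; refcounts: pp0:1 pp1:3 pp2:1 pp3:2 pp4:2
Op 8: write(P2, v0, 186). refcount(pp4)=2>1 -> COPY to pp5. 6 ppages; refcounts: pp0:1 pp1:3 pp2:1 pp3:2 pp4:1 pp5:1

Answer: 6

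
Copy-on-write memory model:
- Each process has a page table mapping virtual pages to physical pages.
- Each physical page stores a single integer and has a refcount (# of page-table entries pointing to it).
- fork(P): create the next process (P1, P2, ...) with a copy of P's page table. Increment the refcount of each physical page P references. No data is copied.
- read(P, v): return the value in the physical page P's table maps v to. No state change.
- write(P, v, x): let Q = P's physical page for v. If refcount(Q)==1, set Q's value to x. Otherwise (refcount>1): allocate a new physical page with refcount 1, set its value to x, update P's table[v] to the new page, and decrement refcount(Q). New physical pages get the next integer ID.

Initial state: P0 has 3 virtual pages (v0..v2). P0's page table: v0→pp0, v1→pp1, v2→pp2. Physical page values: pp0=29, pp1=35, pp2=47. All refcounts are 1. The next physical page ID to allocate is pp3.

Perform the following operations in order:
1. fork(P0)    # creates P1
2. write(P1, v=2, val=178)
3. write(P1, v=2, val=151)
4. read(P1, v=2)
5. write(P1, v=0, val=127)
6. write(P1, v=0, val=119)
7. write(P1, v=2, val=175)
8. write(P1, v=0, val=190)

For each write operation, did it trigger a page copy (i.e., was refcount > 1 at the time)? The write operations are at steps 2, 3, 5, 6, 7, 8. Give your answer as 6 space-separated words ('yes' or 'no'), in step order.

Op 1: fork(P0) -> P1. 3 ppages; refcounts: pp0:2 pp1:2 pp2:2
Op 2: write(P1, v2, 178). refcount(pp2)=2>1 -> COPY to pp3. 4 ppages; refcounts: pp0:2 pp1:2 pp2:1 pp3:1
Op 3: write(P1, v2, 151). refcount(pp3)=1 -> write in place. 4 ppages; refcounts: pp0:2 pp1:2 pp2:1 pp3:1
Op 4: read(P1, v2) -> 151. No state change.
Op 5: write(P1, v0, 127). refcount(pp0)=2>1 -> COPY to pp4. 5 ppages; refcounts: pp0:1 pp1:2 pp2:1 pp3:1 pp4:1
Op 6: write(P1, v0, 119). refcount(pp4)=1 -> write in place. 5 ppages; refcounts: pp0:1 pp1:2 pp2:1 pp3:1 pp4:1
Op 7: write(P1, v2, 175). refcount(pp3)=1 -> write in place. 5 ppages; refcounts: pp0:1 pp1:2 pp2:1 pp3:1 pp4:1
Op 8: write(P1, v0, 190). refcount(pp4)=1 -> write in place. 5 ppages; refcounts: pp0:1 pp1:2 pp2:1 pp3:1 pp4:1

yes no yes no no no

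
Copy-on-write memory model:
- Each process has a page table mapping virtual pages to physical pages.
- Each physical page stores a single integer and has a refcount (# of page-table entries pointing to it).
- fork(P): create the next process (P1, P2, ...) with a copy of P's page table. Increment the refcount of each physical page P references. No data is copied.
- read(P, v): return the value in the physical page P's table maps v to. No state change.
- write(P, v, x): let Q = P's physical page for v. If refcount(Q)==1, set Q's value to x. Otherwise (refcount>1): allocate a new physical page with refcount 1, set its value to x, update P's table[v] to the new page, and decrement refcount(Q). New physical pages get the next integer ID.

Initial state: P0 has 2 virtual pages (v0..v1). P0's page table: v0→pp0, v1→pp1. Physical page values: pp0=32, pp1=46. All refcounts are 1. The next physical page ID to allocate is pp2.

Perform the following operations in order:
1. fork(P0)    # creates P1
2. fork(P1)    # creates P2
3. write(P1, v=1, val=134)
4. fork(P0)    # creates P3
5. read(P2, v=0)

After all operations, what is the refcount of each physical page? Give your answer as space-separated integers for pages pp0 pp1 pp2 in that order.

Op 1: fork(P0) -> P1. 2 ppages; refcounts: pp0:2 pp1:2
Op 2: fork(P1) -> P2. 2 ppages; refcounts: pp0:3 pp1:3
Op 3: write(P1, v1, 134). refcount(pp1)=3>1 -> COPY to pp2. 3 ppages; refcounts: pp0:3 pp1:2 pp2:1
Op 4: fork(P0) -> P3. 3 ppages; refcounts: pp0:4 pp1:3 pp2:1
Op 5: read(P2, v0) -> 32. No state change.

Answer: 4 3 1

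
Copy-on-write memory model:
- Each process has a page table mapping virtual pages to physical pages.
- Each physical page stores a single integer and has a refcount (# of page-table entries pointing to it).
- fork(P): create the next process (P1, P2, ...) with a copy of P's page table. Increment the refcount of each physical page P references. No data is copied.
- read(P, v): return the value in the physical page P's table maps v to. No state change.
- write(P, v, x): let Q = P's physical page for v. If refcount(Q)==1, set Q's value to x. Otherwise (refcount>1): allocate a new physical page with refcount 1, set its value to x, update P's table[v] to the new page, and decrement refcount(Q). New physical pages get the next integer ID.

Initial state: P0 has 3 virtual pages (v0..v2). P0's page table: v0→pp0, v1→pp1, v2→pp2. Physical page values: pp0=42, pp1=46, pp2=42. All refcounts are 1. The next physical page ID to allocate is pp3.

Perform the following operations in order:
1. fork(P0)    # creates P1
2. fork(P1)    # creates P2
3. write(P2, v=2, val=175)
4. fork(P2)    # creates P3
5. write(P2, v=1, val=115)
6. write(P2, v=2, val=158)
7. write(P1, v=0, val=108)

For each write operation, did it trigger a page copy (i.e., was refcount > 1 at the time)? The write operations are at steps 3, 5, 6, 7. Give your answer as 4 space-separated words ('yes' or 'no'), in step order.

Op 1: fork(P0) -> P1. 3 ppages; refcounts: pp0:2 pp1:2 pp2:2
Op 2: fork(P1) -> P2. 3 ppages; refcounts: pp0:3 pp1:3 pp2:3
Op 3: write(P2, v2, 175). refcount(pp2)=3>1 -> COPY to pp3. 4 ppages; refcounts: pp0:3 pp1:3 pp2:2 pp3:1
Op 4: fork(P2) -> P3. 4 ppages; refcounts: pp0:4 pp1:4 pp2:2 pp3:2
Op 5: write(P2, v1, 115). refcount(pp1)=4>1 -> COPY to pp4. 5 ppages; refcounts: pp0:4 pp1:3 pp2:2 pp3:2 pp4:1
Op 6: write(P2, v2, 158). refcount(pp3)=2>1 -> COPY to pp5. 6 ppages; refcounts: pp0:4 pp1:3 pp2:2 pp3:1 pp4:1 pp5:1
Op 7: write(P1, v0, 108). refcount(pp0)=4>1 -> COPY to pp6. 7 ppages; refcounts: pp0:3 pp1:3 pp2:2 pp3:1 pp4:1 pp5:1 pp6:1

yes yes yes yes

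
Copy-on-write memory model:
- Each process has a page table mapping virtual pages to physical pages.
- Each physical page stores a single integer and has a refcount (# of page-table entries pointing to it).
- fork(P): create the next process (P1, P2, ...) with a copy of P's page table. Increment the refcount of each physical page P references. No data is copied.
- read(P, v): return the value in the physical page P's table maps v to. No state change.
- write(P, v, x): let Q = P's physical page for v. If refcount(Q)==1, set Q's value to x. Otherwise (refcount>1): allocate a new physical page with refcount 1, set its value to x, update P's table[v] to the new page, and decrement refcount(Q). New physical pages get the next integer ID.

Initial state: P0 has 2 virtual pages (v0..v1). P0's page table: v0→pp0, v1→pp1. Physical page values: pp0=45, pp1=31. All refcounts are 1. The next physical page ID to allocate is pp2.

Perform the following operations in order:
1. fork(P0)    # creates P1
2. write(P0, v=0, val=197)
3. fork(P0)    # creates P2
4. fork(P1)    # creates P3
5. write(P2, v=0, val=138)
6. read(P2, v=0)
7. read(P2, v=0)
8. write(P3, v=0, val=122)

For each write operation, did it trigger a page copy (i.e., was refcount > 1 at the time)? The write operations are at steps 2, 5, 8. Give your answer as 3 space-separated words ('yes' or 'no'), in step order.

Op 1: fork(P0) -> P1. 2 ppages; refcounts: pp0:2 pp1:2
Op 2: write(P0, v0, 197). refcount(pp0)=2>1 -> COPY to pp2. 3 ppages; refcounts: pp0:1 pp1:2 pp2:1
Op 3: fork(P0) -> P2. 3 ppages; refcounts: pp0:1 pp1:3 pp2:2
Op 4: fork(P1) -> P3. 3 ppages; refcounts: pp0:2 pp1:4 pp2:2
Op 5: write(P2, v0, 138). refcount(pp2)=2>1 -> COPY to pp3. 4 ppages; refcounts: pp0:2 pp1:4 pp2:1 pp3:1
Op 6: read(P2, v0) -> 138. No state change.
Op 7: read(P2, v0) -> 138. No state change.
Op 8: write(P3, v0, 122). refcount(pp0)=2>1 -> COPY to pp4. 5 ppages; refcounts: pp0:1 pp1:4 pp2:1 pp3:1 pp4:1

yes yes yes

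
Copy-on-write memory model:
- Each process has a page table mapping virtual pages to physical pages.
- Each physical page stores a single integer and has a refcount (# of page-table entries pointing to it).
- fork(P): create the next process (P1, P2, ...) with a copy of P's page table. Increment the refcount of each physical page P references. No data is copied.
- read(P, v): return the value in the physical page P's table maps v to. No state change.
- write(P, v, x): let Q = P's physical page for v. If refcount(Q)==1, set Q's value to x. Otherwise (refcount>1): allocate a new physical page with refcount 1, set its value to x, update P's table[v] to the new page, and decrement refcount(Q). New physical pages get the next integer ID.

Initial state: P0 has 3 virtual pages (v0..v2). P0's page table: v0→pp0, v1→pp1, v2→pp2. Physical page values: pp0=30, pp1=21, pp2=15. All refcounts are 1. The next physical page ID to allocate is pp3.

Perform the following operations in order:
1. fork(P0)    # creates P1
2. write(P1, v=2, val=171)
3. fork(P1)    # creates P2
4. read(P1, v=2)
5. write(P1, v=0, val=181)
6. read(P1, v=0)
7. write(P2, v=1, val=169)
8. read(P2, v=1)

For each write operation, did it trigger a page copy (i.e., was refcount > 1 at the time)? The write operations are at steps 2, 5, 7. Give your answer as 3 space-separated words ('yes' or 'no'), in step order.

Op 1: fork(P0) -> P1. 3 ppages; refcounts: pp0:2 pp1:2 pp2:2
Op 2: write(P1, v2, 171). refcount(pp2)=2>1 -> COPY to pp3. 4 ppages; refcounts: pp0:2 pp1:2 pp2:1 pp3:1
Op 3: fork(P1) -> P2. 4 ppages; refcounts: pp0:3 pp1:3 pp2:1 pp3:2
Op 4: read(P1, v2) -> 171. No state change.
Op 5: write(P1, v0, 181). refcount(pp0)=3>1 -> COPY to pp4. 5 ppages; refcounts: pp0:2 pp1:3 pp2:1 pp3:2 pp4:1
Op 6: read(P1, v0) -> 181. No state change.
Op 7: write(P2, v1, 169). refcount(pp1)=3>1 -> COPY to pp5. 6 ppages; refcounts: pp0:2 pp1:2 pp2:1 pp3:2 pp4:1 pp5:1
Op 8: read(P2, v1) -> 169. No state change.

yes yes yes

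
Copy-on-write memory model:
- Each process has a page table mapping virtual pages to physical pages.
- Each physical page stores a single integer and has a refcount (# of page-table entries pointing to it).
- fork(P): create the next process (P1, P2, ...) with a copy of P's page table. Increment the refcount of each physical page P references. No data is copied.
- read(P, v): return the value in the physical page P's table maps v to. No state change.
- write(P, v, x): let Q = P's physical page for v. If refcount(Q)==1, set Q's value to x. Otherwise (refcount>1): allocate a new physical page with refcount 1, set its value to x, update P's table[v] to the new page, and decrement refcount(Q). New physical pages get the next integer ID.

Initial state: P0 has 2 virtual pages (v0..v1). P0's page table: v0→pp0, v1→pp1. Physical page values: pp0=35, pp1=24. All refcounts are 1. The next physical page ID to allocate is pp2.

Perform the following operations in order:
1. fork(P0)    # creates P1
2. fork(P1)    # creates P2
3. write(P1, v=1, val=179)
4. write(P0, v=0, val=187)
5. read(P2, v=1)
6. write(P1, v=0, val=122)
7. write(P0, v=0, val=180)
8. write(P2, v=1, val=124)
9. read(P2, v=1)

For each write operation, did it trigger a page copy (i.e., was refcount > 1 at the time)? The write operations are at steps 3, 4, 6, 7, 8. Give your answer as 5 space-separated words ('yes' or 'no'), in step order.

Op 1: fork(P0) -> P1. 2 ppages; refcounts: pp0:2 pp1:2
Op 2: fork(P1) -> P2. 2 ppages; refcounts: pp0:3 pp1:3
Op 3: write(P1, v1, 179). refcount(pp1)=3>1 -> COPY to pp2. 3 ppages; refcounts: pp0:3 pp1:2 pp2:1
Op 4: write(P0, v0, 187). refcount(pp0)=3>1 -> COPY to pp3. 4 ppages; refcounts: pp0:2 pp1:2 pp2:1 pp3:1
Op 5: read(P2, v1) -> 24. No state change.
Op 6: write(P1, v0, 122). refcount(pp0)=2>1 -> COPY to pp4. 5 ppages; refcounts: pp0:1 pp1:2 pp2:1 pp3:1 pp4:1
Op 7: write(P0, v0, 180). refcount(pp3)=1 -> write in place. 5 ppages; refcounts: pp0:1 pp1:2 pp2:1 pp3:1 pp4:1
Op 8: write(P2, v1, 124). refcount(pp1)=2>1 -> COPY to pp5. 6 ppages; refcounts: pp0:1 pp1:1 pp2:1 pp3:1 pp4:1 pp5:1
Op 9: read(P2, v1) -> 124. No state change.

yes yes yes no yes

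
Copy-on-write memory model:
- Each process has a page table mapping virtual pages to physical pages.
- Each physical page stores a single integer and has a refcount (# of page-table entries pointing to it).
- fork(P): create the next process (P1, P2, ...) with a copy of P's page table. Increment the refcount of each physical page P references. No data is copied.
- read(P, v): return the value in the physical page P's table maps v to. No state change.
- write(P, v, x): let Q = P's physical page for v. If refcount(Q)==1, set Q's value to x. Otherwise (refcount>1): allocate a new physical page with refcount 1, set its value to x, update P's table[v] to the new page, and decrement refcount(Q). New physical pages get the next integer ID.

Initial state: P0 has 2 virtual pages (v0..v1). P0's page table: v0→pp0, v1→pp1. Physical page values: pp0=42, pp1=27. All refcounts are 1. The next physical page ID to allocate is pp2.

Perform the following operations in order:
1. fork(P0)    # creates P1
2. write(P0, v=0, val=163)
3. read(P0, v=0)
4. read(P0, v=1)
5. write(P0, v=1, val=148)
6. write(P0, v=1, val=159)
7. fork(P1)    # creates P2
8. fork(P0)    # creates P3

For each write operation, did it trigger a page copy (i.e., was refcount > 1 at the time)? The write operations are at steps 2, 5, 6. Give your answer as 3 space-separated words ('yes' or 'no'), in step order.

Op 1: fork(P0) -> P1. 2 ppages; refcounts: pp0:2 pp1:2
Op 2: write(P0, v0, 163). refcount(pp0)=2>1 -> COPY to pp2. 3 ppages; refcounts: pp0:1 pp1:2 pp2:1
Op 3: read(P0, v0) -> 163. No state change.
Op 4: read(P0, v1) -> 27. No state change.
Op 5: write(P0, v1, 148). refcount(pp1)=2>1 -> COPY to pp3. 4 ppages; refcounts: pp0:1 pp1:1 pp2:1 pp3:1
Op 6: write(P0, v1, 159). refcount(pp3)=1 -> write in place. 4 ppages; refcounts: pp0:1 pp1:1 pp2:1 pp3:1
Op 7: fork(P1) -> P2. 4 ppages; refcounts: pp0:2 pp1:2 pp2:1 pp3:1
Op 8: fork(P0) -> P3. 4 ppages; refcounts: pp0:2 pp1:2 pp2:2 pp3:2

yes yes no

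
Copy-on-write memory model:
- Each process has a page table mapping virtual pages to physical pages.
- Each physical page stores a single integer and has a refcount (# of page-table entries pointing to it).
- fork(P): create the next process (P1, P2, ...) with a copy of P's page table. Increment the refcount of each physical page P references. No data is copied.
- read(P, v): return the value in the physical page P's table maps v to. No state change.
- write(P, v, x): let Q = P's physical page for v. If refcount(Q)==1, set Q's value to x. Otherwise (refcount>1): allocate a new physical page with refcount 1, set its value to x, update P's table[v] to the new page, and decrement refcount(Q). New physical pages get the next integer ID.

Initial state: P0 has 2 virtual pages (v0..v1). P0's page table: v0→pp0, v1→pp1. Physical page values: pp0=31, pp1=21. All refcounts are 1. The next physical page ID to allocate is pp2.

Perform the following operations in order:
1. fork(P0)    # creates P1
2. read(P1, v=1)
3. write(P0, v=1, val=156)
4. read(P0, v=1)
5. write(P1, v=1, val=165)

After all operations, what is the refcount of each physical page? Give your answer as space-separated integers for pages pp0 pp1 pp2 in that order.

Answer: 2 1 1

Derivation:
Op 1: fork(P0) -> P1. 2 ppages; refcounts: pp0:2 pp1:2
Op 2: read(P1, v1) -> 21. No state change.
Op 3: write(P0, v1, 156). refcount(pp1)=2>1 -> COPY to pp2. 3 ppages; refcounts: pp0:2 pp1:1 pp2:1
Op 4: read(P0, v1) -> 156. No state change.
Op 5: write(P1, v1, 165). refcount(pp1)=1 -> write in place. 3 ppages; refcounts: pp0:2 pp1:1 pp2:1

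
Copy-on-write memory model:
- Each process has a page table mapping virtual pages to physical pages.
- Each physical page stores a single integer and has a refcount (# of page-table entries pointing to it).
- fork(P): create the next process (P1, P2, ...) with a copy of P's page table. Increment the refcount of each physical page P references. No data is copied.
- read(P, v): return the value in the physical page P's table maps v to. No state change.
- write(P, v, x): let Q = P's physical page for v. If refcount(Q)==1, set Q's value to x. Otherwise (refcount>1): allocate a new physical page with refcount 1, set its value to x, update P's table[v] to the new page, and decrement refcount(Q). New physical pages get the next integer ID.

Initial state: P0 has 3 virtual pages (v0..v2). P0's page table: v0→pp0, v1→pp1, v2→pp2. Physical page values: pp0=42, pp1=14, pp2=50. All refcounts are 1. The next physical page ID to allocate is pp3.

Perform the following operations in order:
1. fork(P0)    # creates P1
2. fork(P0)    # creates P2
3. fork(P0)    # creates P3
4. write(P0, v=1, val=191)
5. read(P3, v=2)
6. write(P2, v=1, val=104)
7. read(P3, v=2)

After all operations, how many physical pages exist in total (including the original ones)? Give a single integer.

Op 1: fork(P0) -> P1. 3 ppages; refcounts: pp0:2 pp1:2 pp2:2
Op 2: fork(P0) -> P2. 3 ppages; refcounts: pp0:3 pp1:3 pp2:3
Op 3: fork(P0) -> P3. 3 ppages; refcounts: pp0:4 pp1:4 pp2:4
Op 4: write(P0, v1, 191). refcount(pp1)=4>1 -> COPY to pp3. 4 ppages; refcounts: pp0:4 pp1:3 pp2:4 pp3:1
Op 5: read(P3, v2) -> 50. No state change.
Op 6: write(P2, v1, 104). refcount(pp1)=3>1 -> COPY to pp4. 5 ppages; refcounts: pp0:4 pp1:2 pp2:4 pp3:1 pp4:1
Op 7: read(P3, v2) -> 50. No state change.

Answer: 5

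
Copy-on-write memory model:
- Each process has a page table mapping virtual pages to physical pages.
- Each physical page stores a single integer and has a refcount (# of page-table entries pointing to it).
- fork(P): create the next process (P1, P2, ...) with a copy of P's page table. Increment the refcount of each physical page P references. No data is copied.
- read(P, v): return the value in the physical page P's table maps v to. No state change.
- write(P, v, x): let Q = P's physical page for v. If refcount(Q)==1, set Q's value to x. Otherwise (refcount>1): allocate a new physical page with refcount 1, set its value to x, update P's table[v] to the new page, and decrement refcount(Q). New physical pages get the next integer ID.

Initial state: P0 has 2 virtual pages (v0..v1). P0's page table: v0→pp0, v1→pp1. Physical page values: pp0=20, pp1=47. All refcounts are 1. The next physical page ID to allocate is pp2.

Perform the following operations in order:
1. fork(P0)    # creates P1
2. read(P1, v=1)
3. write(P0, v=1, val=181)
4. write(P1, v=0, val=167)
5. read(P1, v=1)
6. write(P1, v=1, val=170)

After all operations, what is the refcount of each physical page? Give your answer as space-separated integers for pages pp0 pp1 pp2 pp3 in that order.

Op 1: fork(P0) -> P1. 2 ppages; refcounts: pp0:2 pp1:2
Op 2: read(P1, v1) -> 47. No state change.
Op 3: write(P0, v1, 181). refcount(pp1)=2>1 -> COPY to pp2. 3 ppages; refcounts: pp0:2 pp1:1 pp2:1
Op 4: write(P1, v0, 167). refcount(pp0)=2>1 -> COPY to pp3. 4 ppages; refcounts: pp0:1 pp1:1 pp2:1 pp3:1
Op 5: read(P1, v1) -> 47. No state change.
Op 6: write(P1, v1, 170). refcount(pp1)=1 -> write in place. 4 ppages; refcounts: pp0:1 pp1:1 pp2:1 pp3:1

Answer: 1 1 1 1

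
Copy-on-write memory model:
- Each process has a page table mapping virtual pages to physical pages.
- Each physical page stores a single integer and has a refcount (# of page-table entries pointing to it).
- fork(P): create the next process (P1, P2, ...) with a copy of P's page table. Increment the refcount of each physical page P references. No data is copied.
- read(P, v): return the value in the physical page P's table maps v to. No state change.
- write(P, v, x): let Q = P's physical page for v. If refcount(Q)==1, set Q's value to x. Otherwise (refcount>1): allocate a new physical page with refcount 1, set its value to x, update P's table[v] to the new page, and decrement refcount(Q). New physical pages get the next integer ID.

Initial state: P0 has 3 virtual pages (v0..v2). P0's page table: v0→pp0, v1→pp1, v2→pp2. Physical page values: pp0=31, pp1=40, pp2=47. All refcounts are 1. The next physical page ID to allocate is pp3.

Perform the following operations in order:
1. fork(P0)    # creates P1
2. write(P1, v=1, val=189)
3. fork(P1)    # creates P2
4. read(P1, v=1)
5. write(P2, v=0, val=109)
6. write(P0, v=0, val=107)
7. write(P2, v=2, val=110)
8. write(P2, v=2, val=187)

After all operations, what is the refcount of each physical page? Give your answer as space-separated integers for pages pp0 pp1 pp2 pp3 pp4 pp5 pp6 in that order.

Answer: 1 1 2 2 1 1 1

Derivation:
Op 1: fork(P0) -> P1. 3 ppages; refcounts: pp0:2 pp1:2 pp2:2
Op 2: write(P1, v1, 189). refcount(pp1)=2>1 -> COPY to pp3. 4 ppages; refcounts: pp0:2 pp1:1 pp2:2 pp3:1
Op 3: fork(P1) -> P2. 4 ppages; refcounts: pp0:3 pp1:1 pp2:3 pp3:2
Op 4: read(P1, v1) -> 189. No state change.
Op 5: write(P2, v0, 109). refcount(pp0)=3>1 -> COPY to pp4. 5 ppages; refcounts: pp0:2 pp1:1 pp2:3 pp3:2 pp4:1
Op 6: write(P0, v0, 107). refcount(pp0)=2>1 -> COPY to pp5. 6 ppages; refcounts: pp0:1 pp1:1 pp2:3 pp3:2 pp4:1 pp5:1
Op 7: write(P2, v2, 110). refcount(pp2)=3>1 -> COPY to pp6. 7 ppages; refcounts: pp0:1 pp1:1 pp2:2 pp3:2 pp4:1 pp5:1 pp6:1
Op 8: write(P2, v2, 187). refcount(pp6)=1 -> write in place. 7 ppages; refcounts: pp0:1 pp1:1 pp2:2 pp3:2 pp4:1 pp5:1 pp6:1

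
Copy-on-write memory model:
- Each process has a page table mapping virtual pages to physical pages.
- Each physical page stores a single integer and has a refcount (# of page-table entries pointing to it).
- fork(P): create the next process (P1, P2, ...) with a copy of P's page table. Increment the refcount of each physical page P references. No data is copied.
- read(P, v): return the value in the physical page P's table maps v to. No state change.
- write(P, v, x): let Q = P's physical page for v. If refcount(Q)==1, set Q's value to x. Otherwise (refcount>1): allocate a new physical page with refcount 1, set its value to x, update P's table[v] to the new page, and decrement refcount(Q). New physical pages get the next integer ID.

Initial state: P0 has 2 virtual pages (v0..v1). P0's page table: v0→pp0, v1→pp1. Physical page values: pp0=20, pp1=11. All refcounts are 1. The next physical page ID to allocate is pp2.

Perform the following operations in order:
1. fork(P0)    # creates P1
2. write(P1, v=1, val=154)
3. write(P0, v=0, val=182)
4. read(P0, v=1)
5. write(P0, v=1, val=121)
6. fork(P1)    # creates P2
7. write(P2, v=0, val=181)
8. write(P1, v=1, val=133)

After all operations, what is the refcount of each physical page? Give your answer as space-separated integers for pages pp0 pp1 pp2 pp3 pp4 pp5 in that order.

Op 1: fork(P0) -> P1. 2 ppages; refcounts: pp0:2 pp1:2
Op 2: write(P1, v1, 154). refcount(pp1)=2>1 -> COPY to pp2. 3 ppages; refcounts: pp0:2 pp1:1 pp2:1
Op 3: write(P0, v0, 182). refcount(pp0)=2>1 -> COPY to pp3. 4 ppages; refcounts: pp0:1 pp1:1 pp2:1 pp3:1
Op 4: read(P0, v1) -> 11. No state change.
Op 5: write(P0, v1, 121). refcount(pp1)=1 -> write in place. 4 ppages; refcounts: pp0:1 pp1:1 pp2:1 pp3:1
Op 6: fork(P1) -> P2. 4 ppages; refcounts: pp0:2 pp1:1 pp2:2 pp3:1
Op 7: write(P2, v0, 181). refcount(pp0)=2>1 -> COPY to pp4. 5 ppages; refcounts: pp0:1 pp1:1 pp2:2 pp3:1 pp4:1
Op 8: write(P1, v1, 133). refcount(pp2)=2>1 -> COPY to pp5. 6 ppages; refcounts: pp0:1 pp1:1 pp2:1 pp3:1 pp4:1 pp5:1

Answer: 1 1 1 1 1 1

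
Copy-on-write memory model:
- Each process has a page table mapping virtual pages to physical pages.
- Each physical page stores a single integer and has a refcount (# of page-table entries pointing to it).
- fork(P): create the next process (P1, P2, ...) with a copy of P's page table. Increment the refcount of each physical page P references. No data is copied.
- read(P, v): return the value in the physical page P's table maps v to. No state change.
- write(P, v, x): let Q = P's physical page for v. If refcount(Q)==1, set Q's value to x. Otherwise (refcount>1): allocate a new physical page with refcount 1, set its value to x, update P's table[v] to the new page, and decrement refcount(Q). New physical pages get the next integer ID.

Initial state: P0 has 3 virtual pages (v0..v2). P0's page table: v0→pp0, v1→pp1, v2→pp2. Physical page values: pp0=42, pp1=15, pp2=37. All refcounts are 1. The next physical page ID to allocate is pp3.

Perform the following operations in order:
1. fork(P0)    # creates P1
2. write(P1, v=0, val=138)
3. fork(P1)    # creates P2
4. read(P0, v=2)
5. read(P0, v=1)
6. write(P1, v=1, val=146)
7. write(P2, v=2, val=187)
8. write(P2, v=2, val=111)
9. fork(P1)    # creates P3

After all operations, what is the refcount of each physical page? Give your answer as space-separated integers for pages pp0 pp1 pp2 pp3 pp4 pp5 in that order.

Op 1: fork(P0) -> P1. 3 ppages; refcounts: pp0:2 pp1:2 pp2:2
Op 2: write(P1, v0, 138). refcount(pp0)=2>1 -> COPY to pp3. 4 ppages; refcounts: pp0:1 pp1:2 pp2:2 pp3:1
Op 3: fork(P1) -> P2. 4 ppages; refcounts: pp0:1 pp1:3 pp2:3 pp3:2
Op 4: read(P0, v2) -> 37. No state change.
Op 5: read(P0, v1) -> 15. No state change.
Op 6: write(P1, v1, 146). refcount(pp1)=3>1 -> COPY to pp4. 5 ppages; refcounts: pp0:1 pp1:2 pp2:3 pp3:2 pp4:1
Op 7: write(P2, v2, 187). refcount(pp2)=3>1 -> COPY to pp5. 6 ppages; refcounts: pp0:1 pp1:2 pp2:2 pp3:2 pp4:1 pp5:1
Op 8: write(P2, v2, 111). refcount(pp5)=1 -> write in place. 6 ppages; refcounts: pp0:1 pp1:2 pp2:2 pp3:2 pp4:1 pp5:1
Op 9: fork(P1) -> P3. 6 ppages; refcounts: pp0:1 pp1:2 pp2:3 pp3:3 pp4:2 pp5:1

Answer: 1 2 3 3 2 1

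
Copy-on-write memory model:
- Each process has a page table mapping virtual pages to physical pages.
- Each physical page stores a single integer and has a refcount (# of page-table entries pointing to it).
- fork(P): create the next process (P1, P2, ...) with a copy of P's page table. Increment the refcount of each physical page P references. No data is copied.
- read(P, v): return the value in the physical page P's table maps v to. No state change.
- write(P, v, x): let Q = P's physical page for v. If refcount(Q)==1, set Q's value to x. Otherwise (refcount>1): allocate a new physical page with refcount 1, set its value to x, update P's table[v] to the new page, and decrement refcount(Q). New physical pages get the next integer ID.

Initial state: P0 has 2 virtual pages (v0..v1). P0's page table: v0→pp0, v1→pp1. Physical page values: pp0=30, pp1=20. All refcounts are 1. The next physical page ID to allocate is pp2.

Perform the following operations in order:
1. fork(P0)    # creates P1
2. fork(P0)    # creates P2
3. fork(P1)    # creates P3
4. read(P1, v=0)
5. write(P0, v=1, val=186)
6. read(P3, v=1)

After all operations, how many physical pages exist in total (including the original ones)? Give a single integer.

Answer: 3

Derivation:
Op 1: fork(P0) -> P1. 2 ppages; refcounts: pp0:2 pp1:2
Op 2: fork(P0) -> P2. 2 ppages; refcounts: pp0:3 pp1:3
Op 3: fork(P1) -> P3. 2 ppages; refcounts: pp0:4 pp1:4
Op 4: read(P1, v0) -> 30. No state change.
Op 5: write(P0, v1, 186). refcount(pp1)=4>1 -> COPY to pp2. 3 ppages; refcounts: pp0:4 pp1:3 pp2:1
Op 6: read(P3, v1) -> 20. No state change.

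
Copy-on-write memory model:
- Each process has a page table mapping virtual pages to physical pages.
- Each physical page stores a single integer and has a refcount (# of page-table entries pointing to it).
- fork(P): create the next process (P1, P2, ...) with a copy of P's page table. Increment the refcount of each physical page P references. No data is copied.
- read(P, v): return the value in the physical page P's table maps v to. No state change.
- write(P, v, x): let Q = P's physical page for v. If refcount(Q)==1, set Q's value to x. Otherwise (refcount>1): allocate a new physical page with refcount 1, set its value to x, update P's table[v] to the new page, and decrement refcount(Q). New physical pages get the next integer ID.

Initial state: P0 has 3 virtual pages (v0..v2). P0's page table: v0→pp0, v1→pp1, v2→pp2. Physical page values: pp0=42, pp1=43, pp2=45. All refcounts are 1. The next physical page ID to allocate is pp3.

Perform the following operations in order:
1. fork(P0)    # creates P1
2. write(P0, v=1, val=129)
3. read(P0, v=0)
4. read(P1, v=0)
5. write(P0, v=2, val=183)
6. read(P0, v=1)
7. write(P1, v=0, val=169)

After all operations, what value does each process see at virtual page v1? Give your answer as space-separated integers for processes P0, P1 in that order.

Answer: 129 43

Derivation:
Op 1: fork(P0) -> P1. 3 ppages; refcounts: pp0:2 pp1:2 pp2:2
Op 2: write(P0, v1, 129). refcount(pp1)=2>1 -> COPY to pp3. 4 ppages; refcounts: pp0:2 pp1:1 pp2:2 pp3:1
Op 3: read(P0, v0) -> 42. No state change.
Op 4: read(P1, v0) -> 42. No state change.
Op 5: write(P0, v2, 183). refcount(pp2)=2>1 -> COPY to pp4. 5 ppages; refcounts: pp0:2 pp1:1 pp2:1 pp3:1 pp4:1
Op 6: read(P0, v1) -> 129. No state change.
Op 7: write(P1, v0, 169). refcount(pp0)=2>1 -> COPY to pp5. 6 ppages; refcounts: pp0:1 pp1:1 pp2:1 pp3:1 pp4:1 pp5:1
P0: v1 -> pp3 = 129
P1: v1 -> pp1 = 43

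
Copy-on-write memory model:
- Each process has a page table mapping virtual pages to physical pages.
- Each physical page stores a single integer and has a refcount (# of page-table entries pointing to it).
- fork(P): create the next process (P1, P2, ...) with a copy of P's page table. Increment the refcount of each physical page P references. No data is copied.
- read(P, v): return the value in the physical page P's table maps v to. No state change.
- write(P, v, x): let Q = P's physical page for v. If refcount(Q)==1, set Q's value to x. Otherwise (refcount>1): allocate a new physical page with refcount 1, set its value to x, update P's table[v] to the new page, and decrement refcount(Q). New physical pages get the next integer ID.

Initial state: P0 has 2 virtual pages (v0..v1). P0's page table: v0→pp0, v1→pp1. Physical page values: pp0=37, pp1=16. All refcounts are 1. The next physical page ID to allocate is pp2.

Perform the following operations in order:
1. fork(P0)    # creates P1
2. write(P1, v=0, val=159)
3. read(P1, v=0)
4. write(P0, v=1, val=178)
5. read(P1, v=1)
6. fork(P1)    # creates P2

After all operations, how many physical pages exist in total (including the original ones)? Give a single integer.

Answer: 4

Derivation:
Op 1: fork(P0) -> P1. 2 ppages; refcounts: pp0:2 pp1:2
Op 2: write(P1, v0, 159). refcount(pp0)=2>1 -> COPY to pp2. 3 ppages; refcounts: pp0:1 pp1:2 pp2:1
Op 3: read(P1, v0) -> 159. No state change.
Op 4: write(P0, v1, 178). refcount(pp1)=2>1 -> COPY to pp3. 4 ppages; refcounts: pp0:1 pp1:1 pp2:1 pp3:1
Op 5: read(P1, v1) -> 16. No state change.
Op 6: fork(P1) -> P2. 4 ppages; refcounts: pp0:1 pp1:2 pp2:2 pp3:1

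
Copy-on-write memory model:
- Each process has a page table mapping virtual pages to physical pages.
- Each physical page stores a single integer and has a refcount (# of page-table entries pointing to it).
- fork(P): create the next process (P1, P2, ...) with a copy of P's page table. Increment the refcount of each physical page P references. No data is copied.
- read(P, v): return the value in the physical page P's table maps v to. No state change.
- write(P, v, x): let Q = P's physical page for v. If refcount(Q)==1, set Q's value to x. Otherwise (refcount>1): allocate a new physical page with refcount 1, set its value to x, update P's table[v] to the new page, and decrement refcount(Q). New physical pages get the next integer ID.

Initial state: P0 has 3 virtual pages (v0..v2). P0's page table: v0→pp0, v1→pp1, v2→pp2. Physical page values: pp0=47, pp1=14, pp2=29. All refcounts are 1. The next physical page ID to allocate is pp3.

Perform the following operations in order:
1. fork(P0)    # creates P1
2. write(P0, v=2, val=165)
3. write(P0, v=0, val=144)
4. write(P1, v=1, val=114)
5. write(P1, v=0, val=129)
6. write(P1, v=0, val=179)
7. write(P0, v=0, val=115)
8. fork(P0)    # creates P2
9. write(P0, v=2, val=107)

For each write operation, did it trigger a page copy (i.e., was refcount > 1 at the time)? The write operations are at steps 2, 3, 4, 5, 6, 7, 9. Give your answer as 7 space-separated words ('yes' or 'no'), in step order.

Op 1: fork(P0) -> P1. 3 ppages; refcounts: pp0:2 pp1:2 pp2:2
Op 2: write(P0, v2, 165). refcount(pp2)=2>1 -> COPY to pp3. 4 ppages; refcounts: pp0:2 pp1:2 pp2:1 pp3:1
Op 3: write(P0, v0, 144). refcount(pp0)=2>1 -> COPY to pp4. 5 ppages; refcounts: pp0:1 pp1:2 pp2:1 pp3:1 pp4:1
Op 4: write(P1, v1, 114). refcount(pp1)=2>1 -> COPY to pp5. 6 ppages; refcounts: pp0:1 pp1:1 pp2:1 pp3:1 pp4:1 pp5:1
Op 5: write(P1, v0, 129). refcount(pp0)=1 -> write in place. 6 ppages; refcounts: pp0:1 pp1:1 pp2:1 pp3:1 pp4:1 pp5:1
Op 6: write(P1, v0, 179). refcount(pp0)=1 -> write in place. 6 ppages; refcounts: pp0:1 pp1:1 pp2:1 pp3:1 pp4:1 pp5:1
Op 7: write(P0, v0, 115). refcount(pp4)=1 -> write in place. 6 ppages; refcounts: pp0:1 pp1:1 pp2:1 pp3:1 pp4:1 pp5:1
Op 8: fork(P0) -> P2. 6 ppages; refcounts: pp0:1 pp1:2 pp2:1 pp3:2 pp4:2 pp5:1
Op 9: write(P0, v2, 107). refcount(pp3)=2>1 -> COPY to pp6. 7 ppages; refcounts: pp0:1 pp1:2 pp2:1 pp3:1 pp4:2 pp5:1 pp6:1

yes yes yes no no no yes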